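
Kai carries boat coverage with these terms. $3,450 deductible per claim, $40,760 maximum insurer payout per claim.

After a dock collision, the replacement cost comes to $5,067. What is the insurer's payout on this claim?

$1,617

After the deductible, $5,067 − $3,450 = $1,617 remains.
$1,617 is within the $40,760 limit, so the insurer pays $1,617.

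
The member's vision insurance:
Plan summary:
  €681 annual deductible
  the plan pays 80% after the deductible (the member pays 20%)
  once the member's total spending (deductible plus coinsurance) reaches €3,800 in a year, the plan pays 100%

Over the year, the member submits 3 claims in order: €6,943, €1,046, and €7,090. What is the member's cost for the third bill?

€1,418

Bill 1, €6,943: deductible takes €681, €6,262 remains; 20% of €6,262 = €1,252.40. Member owes €1,933.40 (running OOP €1,933.40).
Bill 2, €1,046: deductible met; 20% of €1,046 = €209.20. Member owes €209.20 (running OOP €2,142.60).
Bill 3, €7,090: 20% coinsurance on €7,090 = €1,418. Cost to member: €1,418. OOP to date €3,560.60.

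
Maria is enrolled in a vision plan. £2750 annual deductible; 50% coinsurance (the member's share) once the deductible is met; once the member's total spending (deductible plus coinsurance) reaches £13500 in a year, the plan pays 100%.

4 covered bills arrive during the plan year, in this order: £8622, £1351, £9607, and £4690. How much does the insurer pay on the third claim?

£4803.50

Bill 1, £8622: deductible takes £2750, £5872 remains; member's 50% is £2936. Member pays £5686; OOP now £5686. Plan pays £8622 − £5686 = £2936.
Bill 2, £1351: deductible already satisfied, so member's share is 50% × £1351 = £675.50. Member owes £675.50 (running OOP £6361.50). Insurer: £1351 − £675.50 = £675.50.
Bill 3, £9607: deductible met; 50% of £9607 = £4803.50. Member owes £4803.50 (running OOP £11165). Plan pays £9607 − £4803.50 = £4803.50.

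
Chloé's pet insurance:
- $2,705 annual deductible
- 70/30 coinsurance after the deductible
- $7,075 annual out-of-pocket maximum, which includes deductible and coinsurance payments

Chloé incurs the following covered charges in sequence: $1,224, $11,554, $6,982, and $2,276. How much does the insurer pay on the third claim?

$5,633.90

#1 ($1,224): fully absorbed by the deductible. Cost to owner: $1,224. OOP to date $1,224. Insurer: $1,224 − $1,224 = $0.
#2 ($11,554): deductible takes $1,481, $10,073 remains; coinsurance $10,073 × 30% = $3,021.90. Cost to owner: $4,502.90. OOP to date $5,726.90. Insurer: $11,554 − $4,502.90 = $7,051.10.
#3 ($6,982): deductible already satisfied, so owner's share is 30% × $6,982 = $2,094.60. Adding that to $5,726.90 gives $7,821.50, past the $7,075 cap; owner pays only $7,075 − $5,726.90 = $1,348.10. Plan pays $6,982 − $1,348.10 = $5,633.90.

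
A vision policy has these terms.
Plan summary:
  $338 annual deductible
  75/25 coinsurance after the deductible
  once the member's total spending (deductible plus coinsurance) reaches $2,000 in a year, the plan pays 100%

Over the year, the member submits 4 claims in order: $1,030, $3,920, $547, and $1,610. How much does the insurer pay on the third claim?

#1 ($1,030): $338 to deductible, leaving $692; member's 25% is $173. Member owes $511 (running OOP $511). Insurer: $1,030 − $511 = $519.
#2 ($3,920): 25% coinsurance on $3,920 = $980. Member owes $980 (running OOP $1,491). Insurer: $3,920 − $980 = $2,940.
#3 ($547): deductible already satisfied, so member's share is 25% × $547 = $136.75. Member pays $136.75; OOP now $1,627.75. Plan pays $547 − $136.75 = $410.25.

$410.25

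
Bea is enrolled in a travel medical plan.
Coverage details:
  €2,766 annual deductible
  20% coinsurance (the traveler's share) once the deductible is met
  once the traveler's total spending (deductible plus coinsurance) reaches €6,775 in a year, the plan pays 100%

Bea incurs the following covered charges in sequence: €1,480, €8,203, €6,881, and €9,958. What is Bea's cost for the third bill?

€1,376.20

Bill 1, €1,480: all of it applies to the deductible. Traveler owes €1,480 (running OOP €1,480).
Bill 2, €8,203: €1,286 to deductible, leaving €6,917; traveler's 20% is €1,383.40. Traveler pays €2,669.40; OOP now €4,149.40.
Bill 3, €6,881: 20% coinsurance on €6,881 = €1,376.20. Traveler pays €1,376.20; OOP now €5,525.60.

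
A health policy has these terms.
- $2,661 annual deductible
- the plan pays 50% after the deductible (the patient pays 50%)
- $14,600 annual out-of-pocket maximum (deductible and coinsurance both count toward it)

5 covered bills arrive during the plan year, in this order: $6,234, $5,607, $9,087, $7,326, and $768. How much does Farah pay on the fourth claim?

$2,805.50

#1 ($6,234): deductible takes $2,661, $3,573 remains; patient's 50% is $1,786.50. Patient owes $4,447.50 (running OOP $4,447.50).
#2 ($5,607): deductible met; 50% of $5,607 = $2,803.50. Patient owes $2,803.50 (running OOP $7,251).
#3 ($9,087): 50% coinsurance on $9,087 = $4,543.50. Patient pays $4,543.50; OOP now $11,794.50.
#4 ($7,326): 50% coinsurance on $7,326 = $3,663. OOP would hit $15,457.50 > $14,600, so the cap limits the patient to $14,600 − $11,794.50 = $2,805.50.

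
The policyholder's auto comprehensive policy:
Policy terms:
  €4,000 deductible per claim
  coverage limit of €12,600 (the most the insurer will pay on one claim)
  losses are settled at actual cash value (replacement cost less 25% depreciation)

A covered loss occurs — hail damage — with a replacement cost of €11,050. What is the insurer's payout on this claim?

At 25% depreciation, ACV = €11,050 − €2,762.50 = €8,287.50.
Subtract the deductible: €8,287.50 − €4,000 = €4,287.50.
That's under the €12,600 cap, so the insurer reimburses the full €4,287.50.

€4,287.50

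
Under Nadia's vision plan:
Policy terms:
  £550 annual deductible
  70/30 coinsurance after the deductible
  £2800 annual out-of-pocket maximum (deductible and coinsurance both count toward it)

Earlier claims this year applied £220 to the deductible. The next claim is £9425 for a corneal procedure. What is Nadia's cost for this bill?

£2580

£220 of the £550 deductible is already met, leaving £330.
The remaining £9095 (= £9425 − £330) moves to coinsurance.
Member's 30% share of £9095 is £2728.50.
Member responsibility before any cap: £330 + £2728.50 = £3058.50.
That would bring total out-of-pocket to £3278.50, past the £2800 cap. The member is capped at £2800 − £220 = £2580 on this claim.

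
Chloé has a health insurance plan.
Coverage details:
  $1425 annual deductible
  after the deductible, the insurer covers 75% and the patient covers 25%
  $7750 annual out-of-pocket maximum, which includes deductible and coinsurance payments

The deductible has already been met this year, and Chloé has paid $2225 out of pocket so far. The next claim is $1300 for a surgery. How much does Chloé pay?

$325

With the deductible met, the entire $1300 is subject to coinsurance.
Patient's 25% share of $1300 is $325.
Total out-of-pocket so far would be $2225 + $325 = $2550, below the $7750 cap — no reduction.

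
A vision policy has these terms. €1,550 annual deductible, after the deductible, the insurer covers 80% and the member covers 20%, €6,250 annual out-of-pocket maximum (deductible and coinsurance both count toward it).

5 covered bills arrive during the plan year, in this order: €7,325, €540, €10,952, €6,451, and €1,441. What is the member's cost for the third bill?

Claim 1 — €7,325: €1,550 to deductible, leaving €5,775; coinsurance €5,775 × 20% = €1,155. Member pays €2,705; OOP now €2,705.
Claim 2 — €540: deductible met; 20% of €540 = €108. Cost to member: €108. OOP to date €2,813.
Claim 3 — €10,952: deductible met; 20% of €10,952 = €2,190.40. Member pays €2,190.40; OOP now €5,003.40.

€2,190.40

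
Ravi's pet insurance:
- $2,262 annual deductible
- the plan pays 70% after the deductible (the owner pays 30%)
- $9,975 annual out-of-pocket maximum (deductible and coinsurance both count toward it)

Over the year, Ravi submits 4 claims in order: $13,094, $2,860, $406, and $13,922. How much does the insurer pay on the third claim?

Claim 1 ($13,094): $2,262 finishes the deductible; $10,832 goes to coinsurance; coinsurance $10,832 × 30% = $3,249.60. Owner pays $5,511.60; OOP now $5,511.60. Insurer: $13,094 − $5,511.60 = $7,582.40.
Claim 2 ($2,860): deductible met; 30% of $2,860 = $858. Cost to owner: $858. OOP to date $6,369.60. Plan pays $2,860 − $858 = $2,002.
Claim 3 ($406): deductible already satisfied, so owner's share is 30% × $406 = $121.80. Owner owes $121.80 (running OOP $6,491.40). Insurer: $406 − $121.80 = $284.20.

$284.20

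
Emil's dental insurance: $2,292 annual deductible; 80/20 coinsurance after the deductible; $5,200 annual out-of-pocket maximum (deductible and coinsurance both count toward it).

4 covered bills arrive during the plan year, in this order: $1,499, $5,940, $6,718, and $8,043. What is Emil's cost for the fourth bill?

Bill 1, $1,499: fully absorbed by the deductible. Patient pays $1,499; OOP now $1,499.
Bill 2, $5,940: $793 finishes the deductible; $5,147 goes to coinsurance; coinsurance $5,147 × 20% = $1,029.40. Patient pays $1,822.40; OOP now $3,321.40.
Bill 3, $6,718: deductible met; 20% of $6,718 = $1,343.60. Cost to patient: $1,343.60. OOP to date $4,665.
Bill 4, $8,043: deductible met; 20% of $8,043 = $1,608.60. OOP would hit $6,273.60 > $5,200, so the cap limits the patient to $5,200 − $4,665 = $535.

$535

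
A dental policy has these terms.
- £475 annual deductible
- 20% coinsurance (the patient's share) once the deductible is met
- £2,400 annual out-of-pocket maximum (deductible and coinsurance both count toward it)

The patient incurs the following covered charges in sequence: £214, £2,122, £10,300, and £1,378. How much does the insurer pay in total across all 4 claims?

£11,614

Claim 1 (£214): entire amount goes to the deductible. Cost to patient: £214. OOP to date £214. Insurer: £214 − £214 = £0.
Claim 2 (£2,122): £261 finishes the deductible; £1,861 goes to coinsurance; 20% of £1,861 = £372.20. Patient pays £633.20; OOP now £847.20. Plan pays £2,122 − £633.20 = £1,488.80.
Claim 3 (£10,300): 20% coinsurance on £10,300 = £2,060. That would push OOP to £2,907.20, over the £2,400 cap, so patient pays £2,400 − £847.20 = £1,552.80. Insurer: £10,300 − £1,552.80 = £8,747.20.
Claim 4 (£1,378): deductible met; 20% of £1,378 = £275.60. OOP would hit £2,675.60 > £2,400, so the cap limits the patient to £2,400 − £2,400 = £0. Insurer: £1,378 − £0 = £1,378.
Insurer total: £0 + £1,488.80 + £8,747.20 + £1,378 = £11,614.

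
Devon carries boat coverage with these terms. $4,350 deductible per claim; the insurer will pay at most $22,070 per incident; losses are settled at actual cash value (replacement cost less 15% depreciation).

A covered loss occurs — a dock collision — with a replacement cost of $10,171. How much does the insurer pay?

$4,295.35

Actual cash value after 15% depreciation: $10,171 × 85% = $8,645.35.
Subtract the deductible: $8,645.35 − $4,350 = $4,295.35.
$4,295.35 ≤ $22,070, so the limit doesn't bind; insurer pays $4,295.35.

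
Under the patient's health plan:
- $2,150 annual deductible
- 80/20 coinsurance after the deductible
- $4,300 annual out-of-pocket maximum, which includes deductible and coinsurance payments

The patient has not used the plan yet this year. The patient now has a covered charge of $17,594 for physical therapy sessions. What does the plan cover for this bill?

Deductible not yet touched, so the first $2,150 of the bill goes to the deductible.
After the $2,150 deductible portion, $17,594 − $2,150 = $15,444 is subject to coinsurance.
20% of $15,444 = $3,088.80 falls to the patient.
Patient responsibility before any cap: $2,150 + $3,088.80 = $5,238.80.
That would bring total out-of-pocket to $5,238.80, past the $4,300 cap. The patient is capped at $4,300 − $0 = $4,300 on this claim.
The plan picks up $17,594 − $4,300 = $13,294.

$13,294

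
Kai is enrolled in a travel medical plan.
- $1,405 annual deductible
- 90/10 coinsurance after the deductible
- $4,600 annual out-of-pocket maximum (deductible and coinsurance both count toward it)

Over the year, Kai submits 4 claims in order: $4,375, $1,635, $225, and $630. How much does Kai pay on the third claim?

Claim 1 ($4,375): $1,405 to deductible, leaving $2,970; coinsurance $2,970 × 10% = $297. Traveler owes $1,702 (running OOP $1,702).
Claim 2 ($1,635): 10% coinsurance on $1,635 = $163.50. Traveler pays $163.50; OOP now $1,865.50.
Claim 3 ($225): 10% coinsurance on $225 = $22.50. Traveler pays $22.50; OOP now $1,888.

$22.50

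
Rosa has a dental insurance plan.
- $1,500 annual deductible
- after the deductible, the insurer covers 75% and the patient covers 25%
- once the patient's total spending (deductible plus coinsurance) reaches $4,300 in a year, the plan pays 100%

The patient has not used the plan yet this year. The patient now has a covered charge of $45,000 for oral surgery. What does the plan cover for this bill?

$40,700

The full $1,500 deductible is still open; $1,500 of this bill applies to it.
That leaves $45,000 − $1,500 = $43,500 for coinsurance.
Patient's 25% share of $43,500 is $10,875.
Patient responsibility before any cap: $1,500 + $10,875 = $12,375.
Adding $12,375 to the $0 already spent would give $12,375, which exceeds the $4,300 cap; the patient pays just $4,300 − $0 = $4,300.
Insurer pays the balance: $45,000 − $4,300 = $40,700.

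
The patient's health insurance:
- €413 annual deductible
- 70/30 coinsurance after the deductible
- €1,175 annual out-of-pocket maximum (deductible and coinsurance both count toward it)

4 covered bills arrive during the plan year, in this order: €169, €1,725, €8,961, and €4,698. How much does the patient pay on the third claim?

€317.70

#1 (€169): fully absorbed by the deductible. Patient pays €169; OOP now €169.
#2 (€1,725): €244 to deductible, leaving €1,481; patient's 30% is €444.30. Patient owes €688.30 (running OOP €857.30).
#3 (€8,961): deductible already satisfied, so patient's share is 30% × €8,961 = €2,688.30. That would push OOP to €3,545.60, over the €1,175 cap, so patient pays €1,175 − €857.30 = €317.70.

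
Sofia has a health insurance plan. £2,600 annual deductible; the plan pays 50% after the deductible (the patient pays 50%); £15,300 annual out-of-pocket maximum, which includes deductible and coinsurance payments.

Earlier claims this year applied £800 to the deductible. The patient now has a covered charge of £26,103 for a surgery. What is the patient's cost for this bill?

Remaining deductible: £2,600 − £800 = £1,800.
The remaining £24,303 (= £26,103 − £1,800) moves to coinsurance.
Coinsurance: £24,303 × 50% = £12,151.50.
Patient responsibility before any cap: £1,800 + £12,151.50 = £13,951.50.
Year-to-date out-of-pocket becomes £800 + £13,951.50 = £14,751.50, still under the £15,300 maximum, so no cap applies.

£13,951.50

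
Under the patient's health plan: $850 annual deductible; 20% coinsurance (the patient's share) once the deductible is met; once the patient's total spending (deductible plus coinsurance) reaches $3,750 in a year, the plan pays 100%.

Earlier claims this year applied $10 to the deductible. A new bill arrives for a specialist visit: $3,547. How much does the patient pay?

$1,381.40

Remaining deductible: $850 − $10 = $840.
After the $840 deductible portion, $3,547 − $840 = $2,707 is subject to coinsurance.
20% of $2,707 = $541.40 falls to the patient.
Patient responsibility before any cap: $840 + $541.40 = $1,381.40.
Cumulative spending $10 + $1,381.40 = $1,391.40 stays under the $3,750 maximum.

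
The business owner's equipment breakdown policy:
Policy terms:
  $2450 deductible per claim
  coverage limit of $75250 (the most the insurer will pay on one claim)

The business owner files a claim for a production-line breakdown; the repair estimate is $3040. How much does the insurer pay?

$590

After the deductible, $3040 − $2450 = $590 remains.
$590 ≤ $75250, so the limit doesn't bind; insurer pays $590.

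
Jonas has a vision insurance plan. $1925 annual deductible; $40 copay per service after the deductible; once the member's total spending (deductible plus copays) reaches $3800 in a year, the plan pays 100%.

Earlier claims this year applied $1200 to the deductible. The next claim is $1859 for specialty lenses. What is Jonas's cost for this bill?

Deductible still to meet: $1925 − $1200 = $725.
After the $725 deductible portion, $1859 − $725 = $1134 is subject to the copay.
Copay on this service: $40.
So the member owes $725 + $40 = $765 before any cap.
Cumulative spending $1200 + $765 = $1965 stays under the $3800 maximum.

$765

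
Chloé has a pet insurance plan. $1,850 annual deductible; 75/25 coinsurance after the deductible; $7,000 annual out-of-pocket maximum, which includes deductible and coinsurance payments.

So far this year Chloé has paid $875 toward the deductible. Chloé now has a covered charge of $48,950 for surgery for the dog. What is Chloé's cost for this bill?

Deductible still to meet: $1,850 − $875 = $975.
The remaining $47,975 (= $48,950 − $975) moves to coinsurance.
Coinsurance: $47,975 × 25% = $11,993.75.
That puts the owner's cost at $975 + $11,993.75 = $12,968.75 before any cap.
Adding $12,968.75 to the $875 already spent would give $13,843.75, which exceeds the $7,000 cap; the owner pays just $7,000 − $875 = $6,125.

$6,125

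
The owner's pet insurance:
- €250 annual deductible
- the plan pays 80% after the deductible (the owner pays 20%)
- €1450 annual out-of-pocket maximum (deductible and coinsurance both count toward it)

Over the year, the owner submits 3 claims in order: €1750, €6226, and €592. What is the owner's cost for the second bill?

Claim 1 (€1750): €250 to deductible, leaving €1500; coinsurance €1500 × 20% = €300. Owner pays €550; OOP now €550.
Claim 2 (€6226): deductible met; 20% of €6226 = €1245.20. OOP would hit €1795.20 > €1450, so the cap limits the owner to €1450 − €550 = €900.

€900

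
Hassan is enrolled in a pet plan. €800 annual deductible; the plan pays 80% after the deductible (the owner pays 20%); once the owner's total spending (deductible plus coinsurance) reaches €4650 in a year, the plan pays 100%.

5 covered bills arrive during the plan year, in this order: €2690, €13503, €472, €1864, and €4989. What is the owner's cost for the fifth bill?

€304.20

#1 (€2690): €800 to deductible, leaving €1890; coinsurance €1890 × 20% = €378. Cost to owner: €1178. OOP to date €1178.
#2 (€13503): deductible met; 20% of €13503 = €2700.60. Cost to owner: €2700.60. OOP to date €3878.60.
#3 (€472): 20% coinsurance on €472 = €94.40. Owner pays €94.40; OOP now €3973.
#4 (€1864): 20% coinsurance on €1864 = €372.80. Cost to owner: €372.80. OOP to date €4345.80.
#5 (€4989): deductible already satisfied, so owner's share is 20% × €4989 = €997.80. Adding that to €4345.80 gives €5343.60, past the €4650 cap; owner pays only €4650 − €4345.80 = €304.20.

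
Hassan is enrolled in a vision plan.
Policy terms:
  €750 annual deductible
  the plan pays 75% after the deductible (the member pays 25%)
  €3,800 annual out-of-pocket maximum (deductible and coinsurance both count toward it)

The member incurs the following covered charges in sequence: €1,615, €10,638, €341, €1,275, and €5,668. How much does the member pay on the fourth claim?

Claim 1 — €1,615: €750 finishes the deductible; €865 goes to coinsurance; 25% of €865 = €216.25. Cost to member: €966.25. OOP to date €966.25.
Claim 2 — €10,638: deductible already satisfied, so member's share is 25% × €10,638 = €2,659.50. Member pays €2,659.50; OOP now €3,625.75.
Claim 3 — €341: deductible met; 25% of €341 = €85.25. Cost to member: €85.25. OOP to date €3,711.
Claim 4 — €1,275: 25% coinsurance on €1,275 = €318.75. That would push OOP to €4,029.75, over the €3,800 cap, so member pays €3,800 − €3,711 = €89.

€89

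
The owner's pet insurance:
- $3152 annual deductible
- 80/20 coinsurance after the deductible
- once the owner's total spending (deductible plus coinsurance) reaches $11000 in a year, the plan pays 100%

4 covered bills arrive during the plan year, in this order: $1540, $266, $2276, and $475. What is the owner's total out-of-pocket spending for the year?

$3433

#1 ($1540): fully absorbed by the deductible. Owner owes $1540 (running OOP $1540).
#2 ($266): entire amount goes to the deductible. Cost to owner: $266. OOP to date $1806.
#3 ($2276): deductible takes $1346, $930 remains; owner's 20% is $186. Cost to owner: $1532. OOP to date $3338.
#4 ($475): deductible already satisfied, so owner's share is 20% × $475 = $95. Owner owes $95 (running OOP $3433).
Total paid by the owner: $1540 + $266 + $1532 + $95 = $3433.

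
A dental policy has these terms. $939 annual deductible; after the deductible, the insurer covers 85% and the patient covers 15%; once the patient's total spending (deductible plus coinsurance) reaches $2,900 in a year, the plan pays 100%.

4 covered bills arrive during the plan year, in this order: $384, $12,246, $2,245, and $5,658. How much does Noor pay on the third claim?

$207.35

Claim 1 ($384): fully absorbed by the deductible. Patient pays $384; OOP now $384.
Claim 2 ($12,246): $555 to deductible, leaving $11,691; coinsurance $11,691 × 15% = $1,753.65. Patient owes $2,308.65 (running OOP $2,692.65).
Claim 3 ($2,245): 15% coinsurance on $2,245 = $336.75. OOP would hit $3,029.40 > $2,900, so the cap limits the patient to $2,900 − $2,692.65 = $207.35.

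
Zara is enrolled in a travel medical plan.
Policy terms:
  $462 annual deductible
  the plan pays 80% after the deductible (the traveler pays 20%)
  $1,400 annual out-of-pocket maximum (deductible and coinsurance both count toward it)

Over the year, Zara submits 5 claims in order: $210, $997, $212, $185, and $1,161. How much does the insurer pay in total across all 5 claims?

$1,842.40

#1 ($210): all of it applies to the deductible. Traveler pays $210; OOP now $210. Insurer: $210 − $210 = $0.
#2 ($997): $252 to deductible, leaving $745; 20% of $745 = $149. Cost to traveler: $401. OOP to date $611. Insurer: $997 − $401 = $596.
#3 ($212): deductible met; 20% of $212 = $42.40. Cost to traveler: $42.40. OOP to date $653.40. Insurer: $212 − $42.40 = $169.60.
#4 ($185): deductible met; 20% of $185 = $37. Traveler owes $37 (running OOP $690.40). Plan pays $185 − $37 = $148.
#5 ($1,161): deductible met; 20% of $1,161 = $232.20. Traveler owes $232.20 (running OOP $922.60). Plan pays $1,161 − $232.20 = $928.80.
Insurer total: $0 + $596 + $169.60 + $148 + $928.80 = $1,842.40.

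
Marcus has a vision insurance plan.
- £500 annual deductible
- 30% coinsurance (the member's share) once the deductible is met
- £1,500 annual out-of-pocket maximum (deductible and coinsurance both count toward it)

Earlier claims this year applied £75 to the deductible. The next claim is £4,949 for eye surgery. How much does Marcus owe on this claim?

Remaining deductible: £500 − £75 = £425.
The remaining £4,524 (= £4,949 − £425) moves to coinsurance.
Coinsurance: £4,524 × 30% = £1,357.20.
That puts the member's cost at £425 + £1,357.20 = £1,782.20 before any cap.
Year-to-date out-of-pocket would reach £75 + £1,782.20 = £1,857.20, above the £1,500 maximum, so the member pays only £1,500 − £75 = £1,425.

£1,425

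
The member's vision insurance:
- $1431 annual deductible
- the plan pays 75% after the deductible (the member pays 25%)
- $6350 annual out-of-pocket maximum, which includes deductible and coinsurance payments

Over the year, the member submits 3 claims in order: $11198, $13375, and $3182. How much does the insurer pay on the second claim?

$10897.75

#1 ($11198): deductible takes $1431, $9767 remains; member's 25% is $2441.75. Member owes $3872.75 (running OOP $3872.75). Insurer: $11198 − $3872.75 = $7325.25.
#2 ($13375): deductible met; 25% of $13375 = $3343.75. OOP would hit $7216.50 > $6350, so the cap limits the member to $6350 − $3872.75 = $2477.25. Plan pays $13375 − $2477.25 = $10897.75.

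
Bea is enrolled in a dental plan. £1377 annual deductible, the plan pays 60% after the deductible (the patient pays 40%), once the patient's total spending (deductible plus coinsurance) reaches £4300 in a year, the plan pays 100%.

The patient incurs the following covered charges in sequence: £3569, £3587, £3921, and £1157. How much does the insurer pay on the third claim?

£3309.60

Bill 1, £3569: £1377 to deductible, leaving £2192; coinsurance £2192 × 40% = £876.80. Patient pays £2253.80; OOP now £2253.80. Insurer: £3569 − £2253.80 = £1315.20.
Bill 2, £3587: 40% coinsurance on £3587 = £1434.80. Cost to patient: £1434.80. OOP to date £3688.60. Insurer: £3587 − £1434.80 = £2152.20.
Bill 3, £3921: 40% coinsurance on £3921 = £1568.40. Adding that to £3688.60 gives £5257, past the £4300 cap; patient pays only £4300 − £3688.60 = £611.40. Plan pays £3921 − £611.40 = £3309.60.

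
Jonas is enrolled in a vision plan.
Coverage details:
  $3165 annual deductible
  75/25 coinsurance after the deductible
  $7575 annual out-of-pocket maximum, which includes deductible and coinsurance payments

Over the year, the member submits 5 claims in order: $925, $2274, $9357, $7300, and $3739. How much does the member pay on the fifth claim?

$237.25

Claim 1 — $925: entire amount goes to the deductible. Member owes $925 (running OOP $925).
Claim 2 — $2274: $2240 finishes the deductible; $34 goes to coinsurance; coinsurance $34 × 25% = $8.50. Cost to member: $2248.50. OOP to date $3173.50.
Claim 3 — $9357: deductible met; 25% of $9357 = $2339.25. Cost to member: $2339.25. OOP to date $5512.75.
Claim 4 — $7300: deductible already satisfied, so member's share is 25% × $7300 = $1825. Member owes $1825 (running OOP $7337.75).
Claim 5 — $3739: 25% coinsurance on $3739 = $934.75. Adding that to $7337.75 gives $8272.50, past the $7575 cap; member pays only $7575 − $7337.75 = $237.25.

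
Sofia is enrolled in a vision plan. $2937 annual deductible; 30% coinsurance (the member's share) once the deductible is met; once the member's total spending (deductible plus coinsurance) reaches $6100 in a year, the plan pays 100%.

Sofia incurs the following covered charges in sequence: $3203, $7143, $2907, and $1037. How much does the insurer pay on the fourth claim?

$968.80

Claim 1 ($3203): $2937 finishes the deductible; $266 goes to coinsurance; member's 30% is $79.80. Cost to member: $3016.80. OOP to date $3016.80. Insurer: $3203 − $3016.80 = $186.20.
Claim 2 ($7143): deductible met; 30% of $7143 = $2142.90. Cost to member: $2142.90. OOP to date $5159.70. Plan pays $7143 − $2142.90 = $5000.10.
Claim 3 ($2907): deductible met; 30% of $2907 = $872.10. Member owes $872.10 (running OOP $6031.80). Plan pays $2907 − $872.10 = $2034.90.
Claim 4 ($1037): deductible already satisfied, so member's share is 30% × $1037 = $311.10. OOP would hit $6342.90 > $6100, so the cap limits the member to $6100 − $6031.80 = $68.20. Insurer: $1037 − $68.20 = $968.80.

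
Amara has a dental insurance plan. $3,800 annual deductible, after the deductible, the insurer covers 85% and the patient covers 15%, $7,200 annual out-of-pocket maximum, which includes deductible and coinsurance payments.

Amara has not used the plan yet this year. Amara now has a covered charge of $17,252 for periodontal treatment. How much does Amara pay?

$5,817.80

Nothing has been paid toward the $3,800 deductible, so the first $3,800 of this charge is applied there.
After the $3,800 deductible portion, $17,252 − $3,800 = $13,452 is subject to coinsurance.
Coinsurance: $13,452 × 15% = $2,017.80.
Patient responsibility before any cap: $3,800 + $2,017.80 = $5,817.80.
Cumulative spending $0 + $5,817.80 = $5,817.80 stays under the $7,200 maximum.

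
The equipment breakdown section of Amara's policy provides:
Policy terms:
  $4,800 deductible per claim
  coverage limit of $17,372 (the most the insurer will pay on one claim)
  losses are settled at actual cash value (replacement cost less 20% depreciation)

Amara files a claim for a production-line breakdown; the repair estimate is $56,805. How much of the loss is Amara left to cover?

Actual cash value after 20% depreciation: $56,805 × 80% = $45,444.
Subtract the deductible: $45,444 − $4,800 = $40,644.
Since $40,644 > $17,372, the payout is capped at $17,372.
Business owner's share is the uncovered remainder: $56,805 − $17,372 = $39,433.

$39,433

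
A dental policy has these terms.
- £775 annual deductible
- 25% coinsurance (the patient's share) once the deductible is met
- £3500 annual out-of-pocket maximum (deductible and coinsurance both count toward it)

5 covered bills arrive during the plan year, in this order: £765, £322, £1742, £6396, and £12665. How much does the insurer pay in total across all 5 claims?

£18390

Claim 1 (£765): all of it applies to the deductible. Patient owes £765 (running OOP £765). Insurer: £765 − £765 = £0.
Claim 2 (£322): £10 finishes the deductible; £312 goes to coinsurance; 25% of £312 = £78. Patient pays £88; OOP now £853. Insurer: £322 − £88 = £234.
Claim 3 (£1742): deductible met; 25% of £1742 = £435.50. Patient pays £435.50; OOP now £1288.50. Plan pays £1742 − £435.50 = £1306.50.
Claim 4 (£6396): deductible already satisfied, so patient's share is 25% × £6396 = £1599. Patient owes £1599 (running OOP £2887.50). Insurer: £6396 − £1599 = £4797.
Claim 5 (£12665): 25% coinsurance on £12665 = £3166.25. That would push OOP to £6053.75, over the £3500 cap, so patient pays £3500 − £2887.50 = £612.50. Insurer: £12665 − £612.50 = £12052.50.
Insurer total: £0 + £234 + £1306.50 + £4797 + £12052.50 = £18390.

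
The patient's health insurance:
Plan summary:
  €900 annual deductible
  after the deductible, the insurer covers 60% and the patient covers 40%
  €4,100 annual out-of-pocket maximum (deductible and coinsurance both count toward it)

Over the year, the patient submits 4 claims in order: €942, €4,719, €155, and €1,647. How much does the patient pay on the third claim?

Claim 1 — €942: €900 to deductible, leaving €42; coinsurance €42 × 40% = €16.80. Patient pays €916.80; OOP now €916.80.
Claim 2 — €4,719: deductible met; 40% of €4,719 = €1,887.60. Patient owes €1,887.60 (running OOP €2,804.40).
Claim 3 — €155: 40% coinsurance on €155 = €62. Cost to patient: €62. OOP to date €2,866.40.

€62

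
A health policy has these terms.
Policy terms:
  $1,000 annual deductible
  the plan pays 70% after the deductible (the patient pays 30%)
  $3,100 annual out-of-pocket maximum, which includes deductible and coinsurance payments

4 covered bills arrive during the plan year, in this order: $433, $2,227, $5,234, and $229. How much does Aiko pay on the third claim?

#1 ($433): entire amount goes to the deductible. Patient pays $433; OOP now $433.
#2 ($2,227): deductible takes $567, $1,660 remains; 30% of $1,660 = $498. Patient owes $1,065 (running OOP $1,498).
#3 ($5,234): 30% coinsurance on $5,234 = $1,570.20. Patient pays $1,570.20; OOP now $3,068.20.

$1,570.20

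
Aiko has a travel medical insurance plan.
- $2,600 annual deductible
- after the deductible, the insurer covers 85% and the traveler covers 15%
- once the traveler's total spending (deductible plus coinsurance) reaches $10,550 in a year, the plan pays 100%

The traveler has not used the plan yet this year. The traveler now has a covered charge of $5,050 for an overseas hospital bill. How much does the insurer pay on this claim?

$2,082.50

Nothing has been paid toward the $2,600 deductible, so the first $2,600 of this charge is applied there.
That leaves $5,050 − $2,600 = $2,450 for coinsurance.
Coinsurance: $2,450 × 15% = $367.50.
Traveler responsibility before any cap: $2,600 + $367.50 = $2,967.50.
Year-to-date out-of-pocket becomes $0 + $2,967.50 = $2,967.50, still under the $10,550 maximum, so no cap applies.
The plan picks up $5,050 − $2,967.50 = $2,082.50.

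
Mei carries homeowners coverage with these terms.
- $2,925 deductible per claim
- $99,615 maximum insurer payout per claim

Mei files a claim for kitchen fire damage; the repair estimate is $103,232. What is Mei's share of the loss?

Less the $2,925 deductible: $103,232 − $2,925 = $100,307.
The $99,615 per-incident cap binds; insurer pays $99,615.
Homeowner's share is the uncovered remainder: $103,232 − $99,615 = $3,617.

$3,617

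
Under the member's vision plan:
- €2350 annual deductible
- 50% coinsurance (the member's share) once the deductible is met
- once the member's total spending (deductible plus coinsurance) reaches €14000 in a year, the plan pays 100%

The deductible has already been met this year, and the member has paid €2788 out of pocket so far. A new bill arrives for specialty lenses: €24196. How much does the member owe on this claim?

€11212

The deductible is already satisfied, so the full bill goes to coinsurance.
50% of €24196 = €12098 falls to the member.
Adding €12098 to the €2788 already spent would give €14886, which exceeds the €14000 cap; the member pays just €14000 − €2788 = €11212.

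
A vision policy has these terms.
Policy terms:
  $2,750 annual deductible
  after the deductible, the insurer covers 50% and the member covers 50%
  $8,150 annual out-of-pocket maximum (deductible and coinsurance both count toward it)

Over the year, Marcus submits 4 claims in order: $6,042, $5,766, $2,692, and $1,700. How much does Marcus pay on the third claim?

$871

Bill 1, $6,042: $2,750 finishes the deductible; $3,292 goes to coinsurance; coinsurance $3,292 × 50% = $1,646. Member owes $4,396 (running OOP $4,396).
Bill 2, $5,766: deductible already satisfied, so member's share is 50% × $5,766 = $2,883. Member pays $2,883; OOP now $7,279.
Bill 3, $2,692: deductible met; 50% of $2,692 = $1,346. OOP would hit $8,625 > $8,150, so the cap limits the member to $8,150 − $7,279 = $871.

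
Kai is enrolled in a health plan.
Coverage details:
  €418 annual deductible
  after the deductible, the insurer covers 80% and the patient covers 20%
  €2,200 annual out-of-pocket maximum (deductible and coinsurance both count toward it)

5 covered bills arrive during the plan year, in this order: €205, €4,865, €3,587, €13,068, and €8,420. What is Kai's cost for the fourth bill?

Bill 1, €205: all of it applies to the deductible. Patient owes €205 (running OOP €205).
Bill 2, €4,865: €213 finishes the deductible; €4,652 goes to coinsurance; patient's 20% is €930.40. Patient owes €1,143.40 (running OOP €1,348.40).
Bill 3, €3,587: deductible met; 20% of €3,587 = €717.40. Patient owes €717.40 (running OOP €2,065.80).
Bill 4, €13,068: deductible already satisfied, so patient's share is 20% × €13,068 = €2,613.60. OOP would hit €4,679.40 > €2,200, so the cap limits the patient to €2,200 − €2,065.80 = €134.20.

€134.20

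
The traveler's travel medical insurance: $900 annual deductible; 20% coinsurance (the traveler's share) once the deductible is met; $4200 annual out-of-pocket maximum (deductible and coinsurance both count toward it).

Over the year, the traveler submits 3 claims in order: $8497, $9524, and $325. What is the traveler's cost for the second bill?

$1780.60

Claim 1 — $8497: $900 to deductible, leaving $7597; traveler's 20% is $1519.40. Traveler owes $2419.40 (running OOP $2419.40).
Claim 2 — $9524: deductible met; 20% of $9524 = $1904.80. That would push OOP to $4324.20, over the $4200 cap, so traveler pays $4200 − $2419.40 = $1780.60.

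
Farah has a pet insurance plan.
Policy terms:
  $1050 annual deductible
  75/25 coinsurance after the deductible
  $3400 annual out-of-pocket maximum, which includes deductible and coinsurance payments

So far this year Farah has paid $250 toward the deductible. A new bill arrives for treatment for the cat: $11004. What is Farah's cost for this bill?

Remaining deductible: $1050 − $250 = $800.
The remaining $10204 (= $11004 − $800) moves to coinsurance.
25% of $10204 = $2551 falls to the owner.
Owner responsibility before any cap: $800 + $2551 = $3351.
Adding $3351 to the $250 already spent would give $3601, which exceeds the $3400 cap; the owner pays just $3400 − $250 = $3150.

$3150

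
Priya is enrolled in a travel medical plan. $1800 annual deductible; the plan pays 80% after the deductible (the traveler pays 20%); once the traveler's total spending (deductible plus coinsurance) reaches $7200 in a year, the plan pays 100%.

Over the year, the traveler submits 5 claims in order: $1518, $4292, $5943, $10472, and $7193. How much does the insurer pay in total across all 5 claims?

$22218

Claim 1 ($1518): fully absorbed by the deductible. Cost to traveler: $1518. OOP to date $1518. Plan pays $1518 − $1518 = $0.
Claim 2 ($4292): deductible takes $282, $4010 remains; coinsurance $4010 × 20% = $802. Cost to traveler: $1084. OOP to date $2602. Insurer: $4292 − $1084 = $3208.
Claim 3 ($5943): deductible already satisfied, so traveler's share is 20% × $5943 = $1188.60. Traveler pays $1188.60; OOP now $3790.60. Insurer: $5943 − $1188.60 = $4754.40.
Claim 4 ($10472): deductible met; 20% of $10472 = $2094.40. Cost to traveler: $2094.40. OOP to date $5885. Plan pays $10472 − $2094.40 = $8377.60.
Claim 5 ($7193): deductible already satisfied, so traveler's share is 20% × $7193 = $1438.60. That would push OOP to $7323.60, over the $7200 cap, so traveler pays $7200 − $5885 = $1315. Plan pays $7193 − $1315 = $5878.
Insurer total = bills − traveler's total = $29418 − $7200 = $22218.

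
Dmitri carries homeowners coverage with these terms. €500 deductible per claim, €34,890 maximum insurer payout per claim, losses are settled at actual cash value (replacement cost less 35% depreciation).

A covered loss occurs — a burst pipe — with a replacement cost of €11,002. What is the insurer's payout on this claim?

Actual cash value after 35% depreciation: €11,002 × 65% = €7,151.30.
Less the €500 deductible: €7,151.30 − €500 = €6,651.30.
€6,651.30 is within the €34,890 limit, so the insurer pays €6,651.30.

€6,651.30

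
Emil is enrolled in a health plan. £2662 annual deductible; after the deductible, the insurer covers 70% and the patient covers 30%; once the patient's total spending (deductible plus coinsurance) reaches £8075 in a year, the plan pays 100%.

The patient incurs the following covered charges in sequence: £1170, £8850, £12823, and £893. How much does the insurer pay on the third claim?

£9617.40

Claim 1 — £1170: fully absorbed by the deductible. Patient owes £1170 (running OOP £1170). Plan pays £1170 − £1170 = £0.
Claim 2 — £8850: £1492 finishes the deductible; £7358 goes to coinsurance; coinsurance £7358 × 30% = £2207.40. Patient owes £3699.40 (running OOP £4869.40). Plan pays £8850 − £3699.40 = £5150.60.
Claim 3 — £12823: 30% coinsurance on £12823 = £3846.90. OOP would hit £8716.30 > £8075, so the cap limits the patient to £8075 − £4869.40 = £3205.60. Plan pays £12823 − £3205.60 = £9617.40.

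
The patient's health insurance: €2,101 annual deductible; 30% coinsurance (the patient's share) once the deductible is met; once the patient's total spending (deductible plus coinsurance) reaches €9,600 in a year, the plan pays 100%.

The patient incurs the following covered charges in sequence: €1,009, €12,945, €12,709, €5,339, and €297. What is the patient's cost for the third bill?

Bill 1, €1,009: all of it applies to the deductible. Patient pays €1,009; OOP now €1,009.
Bill 2, €12,945: deductible takes €1,092, €11,853 remains; patient's 30% is €3,555.90. Patient pays €4,647.90; OOP now €5,656.90.
Bill 3, €12,709: deductible met; 30% of €12,709 = €3,812.70. Patient owes €3,812.70 (running OOP €9,469.60).

€3,812.70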